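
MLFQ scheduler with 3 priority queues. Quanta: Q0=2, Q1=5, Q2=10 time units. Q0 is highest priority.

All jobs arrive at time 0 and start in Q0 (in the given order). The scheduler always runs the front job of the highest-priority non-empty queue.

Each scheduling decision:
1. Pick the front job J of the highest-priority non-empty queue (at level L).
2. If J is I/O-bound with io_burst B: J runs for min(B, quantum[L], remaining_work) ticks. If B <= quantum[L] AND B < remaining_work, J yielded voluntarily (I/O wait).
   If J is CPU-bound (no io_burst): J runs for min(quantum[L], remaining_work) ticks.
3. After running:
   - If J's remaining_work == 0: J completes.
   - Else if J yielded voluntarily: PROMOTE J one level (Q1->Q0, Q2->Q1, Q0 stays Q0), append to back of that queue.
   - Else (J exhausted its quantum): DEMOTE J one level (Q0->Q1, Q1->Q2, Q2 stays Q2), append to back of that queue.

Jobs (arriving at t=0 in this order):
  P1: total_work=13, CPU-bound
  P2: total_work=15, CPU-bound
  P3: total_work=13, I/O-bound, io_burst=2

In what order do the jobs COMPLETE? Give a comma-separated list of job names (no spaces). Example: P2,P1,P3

Answer: P3,P1,P2

Derivation:
t=0-2: P1@Q0 runs 2, rem=11, quantum used, demote→Q1. Q0=[P2,P3] Q1=[P1] Q2=[]
t=2-4: P2@Q0 runs 2, rem=13, quantum used, demote→Q1. Q0=[P3] Q1=[P1,P2] Q2=[]
t=4-6: P3@Q0 runs 2, rem=11, I/O yield, promote→Q0. Q0=[P3] Q1=[P1,P2] Q2=[]
t=6-8: P3@Q0 runs 2, rem=9, I/O yield, promote→Q0. Q0=[P3] Q1=[P1,P2] Q2=[]
t=8-10: P3@Q0 runs 2, rem=7, I/O yield, promote→Q0. Q0=[P3] Q1=[P1,P2] Q2=[]
t=10-12: P3@Q0 runs 2, rem=5, I/O yield, promote→Q0. Q0=[P3] Q1=[P1,P2] Q2=[]
t=12-14: P3@Q0 runs 2, rem=3, I/O yield, promote→Q0. Q0=[P3] Q1=[P1,P2] Q2=[]
t=14-16: P3@Q0 runs 2, rem=1, I/O yield, promote→Q0. Q0=[P3] Q1=[P1,P2] Q2=[]
t=16-17: P3@Q0 runs 1, rem=0, completes. Q0=[] Q1=[P1,P2] Q2=[]
t=17-22: P1@Q1 runs 5, rem=6, quantum used, demote→Q2. Q0=[] Q1=[P2] Q2=[P1]
t=22-27: P2@Q1 runs 5, rem=8, quantum used, demote→Q2. Q0=[] Q1=[] Q2=[P1,P2]
t=27-33: P1@Q2 runs 6, rem=0, completes. Q0=[] Q1=[] Q2=[P2]
t=33-41: P2@Q2 runs 8, rem=0, completes. Q0=[] Q1=[] Q2=[]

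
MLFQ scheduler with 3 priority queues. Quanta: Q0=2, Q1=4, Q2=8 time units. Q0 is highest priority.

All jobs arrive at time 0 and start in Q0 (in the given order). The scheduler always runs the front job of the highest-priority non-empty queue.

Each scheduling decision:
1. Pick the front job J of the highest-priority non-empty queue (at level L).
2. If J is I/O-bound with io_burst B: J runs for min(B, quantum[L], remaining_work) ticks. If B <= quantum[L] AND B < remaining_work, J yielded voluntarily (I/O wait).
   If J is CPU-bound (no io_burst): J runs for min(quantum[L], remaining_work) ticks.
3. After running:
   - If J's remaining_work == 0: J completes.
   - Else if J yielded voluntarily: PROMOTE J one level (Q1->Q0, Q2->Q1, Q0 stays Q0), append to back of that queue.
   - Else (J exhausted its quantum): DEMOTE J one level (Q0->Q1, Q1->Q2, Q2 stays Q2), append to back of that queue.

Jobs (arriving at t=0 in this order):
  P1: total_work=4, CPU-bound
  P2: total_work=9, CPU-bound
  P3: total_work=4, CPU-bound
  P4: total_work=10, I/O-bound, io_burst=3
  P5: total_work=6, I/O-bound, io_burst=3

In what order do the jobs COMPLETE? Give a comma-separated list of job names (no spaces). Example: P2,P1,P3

Answer: P1,P3,P5,P4,P2

Derivation:
t=0-2: P1@Q0 runs 2, rem=2, quantum used, demote→Q1. Q0=[P2,P3,P4,P5] Q1=[P1] Q2=[]
t=2-4: P2@Q0 runs 2, rem=7, quantum used, demote→Q1. Q0=[P3,P4,P5] Q1=[P1,P2] Q2=[]
t=4-6: P3@Q0 runs 2, rem=2, quantum used, demote→Q1. Q0=[P4,P5] Q1=[P1,P2,P3] Q2=[]
t=6-8: P4@Q0 runs 2, rem=8, quantum used, demote→Q1. Q0=[P5] Q1=[P1,P2,P3,P4] Q2=[]
t=8-10: P5@Q0 runs 2, rem=4, quantum used, demote→Q1. Q0=[] Q1=[P1,P2,P3,P4,P5] Q2=[]
t=10-12: P1@Q1 runs 2, rem=0, completes. Q0=[] Q1=[P2,P3,P4,P5] Q2=[]
t=12-16: P2@Q1 runs 4, rem=3, quantum used, demote→Q2. Q0=[] Q1=[P3,P4,P5] Q2=[P2]
t=16-18: P3@Q1 runs 2, rem=0, completes. Q0=[] Q1=[P4,P5] Q2=[P2]
t=18-21: P4@Q1 runs 3, rem=5, I/O yield, promote→Q0. Q0=[P4] Q1=[P5] Q2=[P2]
t=21-23: P4@Q0 runs 2, rem=3, quantum used, demote→Q1. Q0=[] Q1=[P5,P4] Q2=[P2]
t=23-26: P5@Q1 runs 3, rem=1, I/O yield, promote→Q0. Q0=[P5] Q1=[P4] Q2=[P2]
t=26-27: P5@Q0 runs 1, rem=0, completes. Q0=[] Q1=[P4] Q2=[P2]
t=27-30: P4@Q1 runs 3, rem=0, completes. Q0=[] Q1=[] Q2=[P2]
t=30-33: P2@Q2 runs 3, rem=0, completes. Q0=[] Q1=[] Q2=[]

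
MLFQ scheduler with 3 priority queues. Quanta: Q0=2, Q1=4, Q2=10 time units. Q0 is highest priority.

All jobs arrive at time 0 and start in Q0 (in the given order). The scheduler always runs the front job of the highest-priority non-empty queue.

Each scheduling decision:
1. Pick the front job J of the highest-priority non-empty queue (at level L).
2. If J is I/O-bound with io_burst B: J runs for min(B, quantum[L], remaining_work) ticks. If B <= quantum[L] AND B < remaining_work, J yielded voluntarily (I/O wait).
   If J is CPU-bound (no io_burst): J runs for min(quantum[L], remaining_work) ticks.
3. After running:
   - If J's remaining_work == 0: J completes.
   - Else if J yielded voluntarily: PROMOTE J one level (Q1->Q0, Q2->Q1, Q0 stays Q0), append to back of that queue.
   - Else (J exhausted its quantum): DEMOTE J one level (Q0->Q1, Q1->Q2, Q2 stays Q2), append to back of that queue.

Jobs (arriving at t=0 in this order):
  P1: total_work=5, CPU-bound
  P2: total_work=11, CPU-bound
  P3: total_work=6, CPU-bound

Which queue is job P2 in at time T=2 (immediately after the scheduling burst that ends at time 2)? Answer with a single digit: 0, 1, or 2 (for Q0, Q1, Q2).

Answer: 0

Derivation:
t=0-2: P1@Q0 runs 2, rem=3, quantum used, demote→Q1. Q0=[P2,P3] Q1=[P1] Q2=[]
t=2-4: P2@Q0 runs 2, rem=9, quantum used, demote→Q1. Q0=[P3] Q1=[P1,P2] Q2=[]
t=4-6: P3@Q0 runs 2, rem=4, quantum used, demote→Q1. Q0=[] Q1=[P1,P2,P3] Q2=[]
t=6-9: P1@Q1 runs 3, rem=0, completes. Q0=[] Q1=[P2,P3] Q2=[]
t=9-13: P2@Q1 runs 4, rem=5, quantum used, demote→Q2. Q0=[] Q1=[P3] Q2=[P2]
t=13-17: P3@Q1 runs 4, rem=0, completes. Q0=[] Q1=[] Q2=[P2]
t=17-22: P2@Q2 runs 5, rem=0, completes. Q0=[] Q1=[] Q2=[]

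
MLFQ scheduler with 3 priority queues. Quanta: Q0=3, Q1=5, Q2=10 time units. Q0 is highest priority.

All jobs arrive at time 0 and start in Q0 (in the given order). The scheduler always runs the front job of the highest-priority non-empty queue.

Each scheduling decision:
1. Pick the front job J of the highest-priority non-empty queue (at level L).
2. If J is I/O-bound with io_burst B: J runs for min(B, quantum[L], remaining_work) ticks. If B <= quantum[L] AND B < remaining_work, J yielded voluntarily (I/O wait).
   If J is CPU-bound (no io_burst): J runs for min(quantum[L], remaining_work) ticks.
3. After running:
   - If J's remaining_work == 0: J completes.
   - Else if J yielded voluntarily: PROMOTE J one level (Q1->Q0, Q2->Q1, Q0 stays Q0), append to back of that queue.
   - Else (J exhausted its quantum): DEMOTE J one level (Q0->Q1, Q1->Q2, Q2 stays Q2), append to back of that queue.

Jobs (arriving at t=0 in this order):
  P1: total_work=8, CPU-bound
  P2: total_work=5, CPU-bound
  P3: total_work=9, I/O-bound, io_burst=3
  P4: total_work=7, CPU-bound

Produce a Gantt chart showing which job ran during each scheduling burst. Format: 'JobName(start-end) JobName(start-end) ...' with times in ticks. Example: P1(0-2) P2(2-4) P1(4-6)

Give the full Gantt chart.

Answer: P1(0-3) P2(3-6) P3(6-9) P4(9-12) P3(12-15) P3(15-18) P1(18-23) P2(23-25) P4(25-29)

Derivation:
t=0-3: P1@Q0 runs 3, rem=5, quantum used, demote→Q1. Q0=[P2,P3,P4] Q1=[P1] Q2=[]
t=3-6: P2@Q0 runs 3, rem=2, quantum used, demote→Q1. Q0=[P3,P4] Q1=[P1,P2] Q2=[]
t=6-9: P3@Q0 runs 3, rem=6, I/O yield, promote→Q0. Q0=[P4,P3] Q1=[P1,P2] Q2=[]
t=9-12: P4@Q0 runs 3, rem=4, quantum used, demote→Q1. Q0=[P3] Q1=[P1,P2,P4] Q2=[]
t=12-15: P3@Q0 runs 3, rem=3, I/O yield, promote→Q0. Q0=[P3] Q1=[P1,P2,P4] Q2=[]
t=15-18: P3@Q0 runs 3, rem=0, completes. Q0=[] Q1=[P1,P2,P4] Q2=[]
t=18-23: P1@Q1 runs 5, rem=0, completes. Q0=[] Q1=[P2,P4] Q2=[]
t=23-25: P2@Q1 runs 2, rem=0, completes. Q0=[] Q1=[P4] Q2=[]
t=25-29: P4@Q1 runs 4, rem=0, completes. Q0=[] Q1=[] Q2=[]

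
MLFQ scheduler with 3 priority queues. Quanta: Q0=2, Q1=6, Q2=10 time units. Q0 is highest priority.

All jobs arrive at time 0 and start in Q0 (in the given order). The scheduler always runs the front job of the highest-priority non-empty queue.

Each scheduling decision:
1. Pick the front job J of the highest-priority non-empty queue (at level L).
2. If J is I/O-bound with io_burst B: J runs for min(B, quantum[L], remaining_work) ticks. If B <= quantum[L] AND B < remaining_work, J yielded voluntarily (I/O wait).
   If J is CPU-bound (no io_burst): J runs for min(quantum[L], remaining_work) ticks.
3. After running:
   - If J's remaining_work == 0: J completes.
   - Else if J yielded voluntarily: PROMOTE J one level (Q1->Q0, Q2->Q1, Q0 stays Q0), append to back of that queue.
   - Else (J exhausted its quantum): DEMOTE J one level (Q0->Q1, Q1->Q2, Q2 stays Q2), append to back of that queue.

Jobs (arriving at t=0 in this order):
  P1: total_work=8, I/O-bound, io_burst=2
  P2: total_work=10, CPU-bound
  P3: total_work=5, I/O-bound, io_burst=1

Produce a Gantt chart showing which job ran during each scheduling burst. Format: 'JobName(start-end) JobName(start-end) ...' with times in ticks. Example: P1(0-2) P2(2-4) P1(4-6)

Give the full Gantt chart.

Answer: P1(0-2) P2(2-4) P3(4-5) P1(5-7) P3(7-8) P1(8-10) P3(10-11) P1(11-13) P3(13-14) P3(14-15) P2(15-21) P2(21-23)

Derivation:
t=0-2: P1@Q0 runs 2, rem=6, I/O yield, promote→Q0. Q0=[P2,P3,P1] Q1=[] Q2=[]
t=2-4: P2@Q0 runs 2, rem=8, quantum used, demote→Q1. Q0=[P3,P1] Q1=[P2] Q2=[]
t=4-5: P3@Q0 runs 1, rem=4, I/O yield, promote→Q0. Q0=[P1,P3] Q1=[P2] Q2=[]
t=5-7: P1@Q0 runs 2, rem=4, I/O yield, promote→Q0. Q0=[P3,P1] Q1=[P2] Q2=[]
t=7-8: P3@Q0 runs 1, rem=3, I/O yield, promote→Q0. Q0=[P1,P3] Q1=[P2] Q2=[]
t=8-10: P1@Q0 runs 2, rem=2, I/O yield, promote→Q0. Q0=[P3,P1] Q1=[P2] Q2=[]
t=10-11: P3@Q0 runs 1, rem=2, I/O yield, promote→Q0. Q0=[P1,P3] Q1=[P2] Q2=[]
t=11-13: P1@Q0 runs 2, rem=0, completes. Q0=[P3] Q1=[P2] Q2=[]
t=13-14: P3@Q0 runs 1, rem=1, I/O yield, promote→Q0. Q0=[P3] Q1=[P2] Q2=[]
t=14-15: P3@Q0 runs 1, rem=0, completes. Q0=[] Q1=[P2] Q2=[]
t=15-21: P2@Q1 runs 6, rem=2, quantum used, demote→Q2. Q0=[] Q1=[] Q2=[P2]
t=21-23: P2@Q2 runs 2, rem=0, completes. Q0=[] Q1=[] Q2=[]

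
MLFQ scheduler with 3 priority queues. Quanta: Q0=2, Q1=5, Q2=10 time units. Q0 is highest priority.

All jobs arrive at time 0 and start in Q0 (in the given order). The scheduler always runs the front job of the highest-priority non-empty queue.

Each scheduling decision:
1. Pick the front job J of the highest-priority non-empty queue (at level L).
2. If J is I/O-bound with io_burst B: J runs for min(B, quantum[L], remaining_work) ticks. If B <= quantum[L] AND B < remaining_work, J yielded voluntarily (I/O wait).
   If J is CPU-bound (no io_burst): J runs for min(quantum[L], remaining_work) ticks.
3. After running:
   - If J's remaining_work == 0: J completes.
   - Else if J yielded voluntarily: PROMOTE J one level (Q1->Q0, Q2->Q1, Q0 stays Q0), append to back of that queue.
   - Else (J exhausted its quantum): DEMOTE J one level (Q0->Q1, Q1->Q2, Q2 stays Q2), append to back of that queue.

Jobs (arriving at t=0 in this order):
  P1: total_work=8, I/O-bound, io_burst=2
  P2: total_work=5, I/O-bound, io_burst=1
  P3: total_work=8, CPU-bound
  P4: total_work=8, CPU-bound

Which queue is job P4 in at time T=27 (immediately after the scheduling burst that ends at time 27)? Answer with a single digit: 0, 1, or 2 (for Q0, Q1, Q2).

Answer: 2

Derivation:
t=0-2: P1@Q0 runs 2, rem=6, I/O yield, promote→Q0. Q0=[P2,P3,P4,P1] Q1=[] Q2=[]
t=2-3: P2@Q0 runs 1, rem=4, I/O yield, promote→Q0. Q0=[P3,P4,P1,P2] Q1=[] Q2=[]
t=3-5: P3@Q0 runs 2, rem=6, quantum used, demote→Q1. Q0=[P4,P1,P2] Q1=[P3] Q2=[]
t=5-7: P4@Q0 runs 2, rem=6, quantum used, demote→Q1. Q0=[P1,P2] Q1=[P3,P4] Q2=[]
t=7-9: P1@Q0 runs 2, rem=4, I/O yield, promote→Q0. Q0=[P2,P1] Q1=[P3,P4] Q2=[]
t=9-10: P2@Q0 runs 1, rem=3, I/O yield, promote→Q0. Q0=[P1,P2] Q1=[P3,P4] Q2=[]
t=10-12: P1@Q0 runs 2, rem=2, I/O yield, promote→Q0. Q0=[P2,P1] Q1=[P3,P4] Q2=[]
t=12-13: P2@Q0 runs 1, rem=2, I/O yield, promote→Q0. Q0=[P1,P2] Q1=[P3,P4] Q2=[]
t=13-15: P1@Q0 runs 2, rem=0, completes. Q0=[P2] Q1=[P3,P4] Q2=[]
t=15-16: P2@Q0 runs 1, rem=1, I/O yield, promote→Q0. Q0=[P2] Q1=[P3,P4] Q2=[]
t=16-17: P2@Q0 runs 1, rem=0, completes. Q0=[] Q1=[P3,P4] Q2=[]
t=17-22: P3@Q1 runs 5, rem=1, quantum used, demote→Q2. Q0=[] Q1=[P4] Q2=[P3]
t=22-27: P4@Q1 runs 5, rem=1, quantum used, demote→Q2. Q0=[] Q1=[] Q2=[P3,P4]
t=27-28: P3@Q2 runs 1, rem=0, completes. Q0=[] Q1=[] Q2=[P4]
t=28-29: P4@Q2 runs 1, rem=0, completes. Q0=[] Q1=[] Q2=[]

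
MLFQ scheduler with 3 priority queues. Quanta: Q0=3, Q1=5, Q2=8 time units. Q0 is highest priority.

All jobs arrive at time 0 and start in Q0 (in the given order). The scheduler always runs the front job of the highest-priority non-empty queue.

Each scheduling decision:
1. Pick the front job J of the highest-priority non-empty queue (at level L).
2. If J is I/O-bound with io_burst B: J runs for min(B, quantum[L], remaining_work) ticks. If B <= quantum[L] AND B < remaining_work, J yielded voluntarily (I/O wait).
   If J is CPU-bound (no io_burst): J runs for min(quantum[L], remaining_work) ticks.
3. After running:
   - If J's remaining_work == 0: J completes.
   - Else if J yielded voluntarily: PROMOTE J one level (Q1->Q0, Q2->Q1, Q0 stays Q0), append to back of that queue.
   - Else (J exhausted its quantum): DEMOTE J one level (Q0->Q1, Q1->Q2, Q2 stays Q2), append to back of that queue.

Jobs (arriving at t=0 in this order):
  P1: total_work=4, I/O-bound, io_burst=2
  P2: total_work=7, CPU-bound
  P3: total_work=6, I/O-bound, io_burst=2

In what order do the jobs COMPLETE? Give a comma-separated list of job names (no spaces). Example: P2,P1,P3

t=0-2: P1@Q0 runs 2, rem=2, I/O yield, promote→Q0. Q0=[P2,P3,P1] Q1=[] Q2=[]
t=2-5: P2@Q0 runs 3, rem=4, quantum used, demote→Q1. Q0=[P3,P1] Q1=[P2] Q2=[]
t=5-7: P3@Q0 runs 2, rem=4, I/O yield, promote→Q0. Q0=[P1,P3] Q1=[P2] Q2=[]
t=7-9: P1@Q0 runs 2, rem=0, completes. Q0=[P3] Q1=[P2] Q2=[]
t=9-11: P3@Q0 runs 2, rem=2, I/O yield, promote→Q0. Q0=[P3] Q1=[P2] Q2=[]
t=11-13: P3@Q0 runs 2, rem=0, completes. Q0=[] Q1=[P2] Q2=[]
t=13-17: P2@Q1 runs 4, rem=0, completes. Q0=[] Q1=[] Q2=[]

Answer: P1,P3,P2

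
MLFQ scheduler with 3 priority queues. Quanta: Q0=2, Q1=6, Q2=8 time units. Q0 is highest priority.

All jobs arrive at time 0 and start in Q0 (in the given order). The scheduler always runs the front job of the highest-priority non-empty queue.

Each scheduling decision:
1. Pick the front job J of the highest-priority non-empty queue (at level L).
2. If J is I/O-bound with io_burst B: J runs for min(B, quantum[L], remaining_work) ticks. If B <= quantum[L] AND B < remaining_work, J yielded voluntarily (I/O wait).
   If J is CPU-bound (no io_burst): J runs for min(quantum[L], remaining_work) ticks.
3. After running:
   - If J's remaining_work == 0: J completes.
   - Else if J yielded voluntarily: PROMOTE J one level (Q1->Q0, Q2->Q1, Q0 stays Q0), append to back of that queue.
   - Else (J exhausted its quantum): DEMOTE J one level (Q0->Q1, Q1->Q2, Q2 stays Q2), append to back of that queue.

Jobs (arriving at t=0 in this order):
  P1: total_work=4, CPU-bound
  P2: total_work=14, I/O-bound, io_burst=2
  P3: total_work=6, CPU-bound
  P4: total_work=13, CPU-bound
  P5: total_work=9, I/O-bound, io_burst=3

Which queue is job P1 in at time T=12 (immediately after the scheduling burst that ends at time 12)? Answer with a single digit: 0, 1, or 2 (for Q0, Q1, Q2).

t=0-2: P1@Q0 runs 2, rem=2, quantum used, demote→Q1. Q0=[P2,P3,P4,P5] Q1=[P1] Q2=[]
t=2-4: P2@Q0 runs 2, rem=12, I/O yield, promote→Q0. Q0=[P3,P4,P5,P2] Q1=[P1] Q2=[]
t=4-6: P3@Q0 runs 2, rem=4, quantum used, demote→Q1. Q0=[P4,P5,P2] Q1=[P1,P3] Q2=[]
t=6-8: P4@Q0 runs 2, rem=11, quantum used, demote→Q1. Q0=[P5,P2] Q1=[P1,P3,P4] Q2=[]
t=8-10: P5@Q0 runs 2, rem=7, quantum used, demote→Q1. Q0=[P2] Q1=[P1,P3,P4,P5] Q2=[]
t=10-12: P2@Q0 runs 2, rem=10, I/O yield, promote→Q0. Q0=[P2] Q1=[P1,P3,P4,P5] Q2=[]
t=12-14: P2@Q0 runs 2, rem=8, I/O yield, promote→Q0. Q0=[P2] Q1=[P1,P3,P4,P5] Q2=[]
t=14-16: P2@Q0 runs 2, rem=6, I/O yield, promote→Q0. Q0=[P2] Q1=[P1,P3,P4,P5] Q2=[]
t=16-18: P2@Q0 runs 2, rem=4, I/O yield, promote→Q0. Q0=[P2] Q1=[P1,P3,P4,P5] Q2=[]
t=18-20: P2@Q0 runs 2, rem=2, I/O yield, promote→Q0. Q0=[P2] Q1=[P1,P3,P4,P5] Q2=[]
t=20-22: P2@Q0 runs 2, rem=0, completes. Q0=[] Q1=[P1,P3,P4,P5] Q2=[]
t=22-24: P1@Q1 runs 2, rem=0, completes. Q0=[] Q1=[P3,P4,P5] Q2=[]
t=24-28: P3@Q1 runs 4, rem=0, completes. Q0=[] Q1=[P4,P5] Q2=[]
t=28-34: P4@Q1 runs 6, rem=5, quantum used, demote→Q2. Q0=[] Q1=[P5] Q2=[P4]
t=34-37: P5@Q1 runs 3, rem=4, I/O yield, promote→Q0. Q0=[P5] Q1=[] Q2=[P4]
t=37-39: P5@Q0 runs 2, rem=2, quantum used, demote→Q1. Q0=[] Q1=[P5] Q2=[P4]
t=39-41: P5@Q1 runs 2, rem=0, completes. Q0=[] Q1=[] Q2=[P4]
t=41-46: P4@Q2 runs 5, rem=0, completes. Q0=[] Q1=[] Q2=[]

Answer: 1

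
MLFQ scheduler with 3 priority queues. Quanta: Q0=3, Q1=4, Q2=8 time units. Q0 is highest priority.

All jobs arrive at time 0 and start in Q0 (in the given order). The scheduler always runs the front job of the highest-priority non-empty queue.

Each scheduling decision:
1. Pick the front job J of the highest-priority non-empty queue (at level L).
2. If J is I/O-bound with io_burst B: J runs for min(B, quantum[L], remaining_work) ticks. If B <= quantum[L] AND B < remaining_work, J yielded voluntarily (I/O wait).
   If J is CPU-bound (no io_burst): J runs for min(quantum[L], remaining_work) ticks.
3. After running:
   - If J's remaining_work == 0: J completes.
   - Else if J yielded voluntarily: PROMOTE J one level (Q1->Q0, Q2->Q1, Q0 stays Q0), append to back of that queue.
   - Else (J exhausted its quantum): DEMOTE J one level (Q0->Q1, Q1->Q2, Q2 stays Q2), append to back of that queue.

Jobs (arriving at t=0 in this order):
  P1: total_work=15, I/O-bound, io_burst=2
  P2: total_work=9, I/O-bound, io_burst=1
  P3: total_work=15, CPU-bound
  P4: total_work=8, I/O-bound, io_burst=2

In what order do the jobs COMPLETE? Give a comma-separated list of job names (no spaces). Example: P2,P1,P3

Answer: P4,P1,P2,P3

Derivation:
t=0-2: P1@Q0 runs 2, rem=13, I/O yield, promote→Q0. Q0=[P2,P3,P4,P1] Q1=[] Q2=[]
t=2-3: P2@Q0 runs 1, rem=8, I/O yield, promote→Q0. Q0=[P3,P4,P1,P2] Q1=[] Q2=[]
t=3-6: P3@Q0 runs 3, rem=12, quantum used, demote→Q1. Q0=[P4,P1,P2] Q1=[P3] Q2=[]
t=6-8: P4@Q0 runs 2, rem=6, I/O yield, promote→Q0. Q0=[P1,P2,P4] Q1=[P3] Q2=[]
t=8-10: P1@Q0 runs 2, rem=11, I/O yield, promote→Q0. Q0=[P2,P4,P1] Q1=[P3] Q2=[]
t=10-11: P2@Q0 runs 1, rem=7, I/O yield, promote→Q0. Q0=[P4,P1,P2] Q1=[P3] Q2=[]
t=11-13: P4@Q0 runs 2, rem=4, I/O yield, promote→Q0. Q0=[P1,P2,P4] Q1=[P3] Q2=[]
t=13-15: P1@Q0 runs 2, rem=9, I/O yield, promote→Q0. Q0=[P2,P4,P1] Q1=[P3] Q2=[]
t=15-16: P2@Q0 runs 1, rem=6, I/O yield, promote→Q0. Q0=[P4,P1,P2] Q1=[P3] Q2=[]
t=16-18: P4@Q0 runs 2, rem=2, I/O yield, promote→Q0. Q0=[P1,P2,P4] Q1=[P3] Q2=[]
t=18-20: P1@Q0 runs 2, rem=7, I/O yield, promote→Q0. Q0=[P2,P4,P1] Q1=[P3] Q2=[]
t=20-21: P2@Q0 runs 1, rem=5, I/O yield, promote→Q0. Q0=[P4,P1,P2] Q1=[P3] Q2=[]
t=21-23: P4@Q0 runs 2, rem=0, completes. Q0=[P1,P2] Q1=[P3] Q2=[]
t=23-25: P1@Q0 runs 2, rem=5, I/O yield, promote→Q0. Q0=[P2,P1] Q1=[P3] Q2=[]
t=25-26: P2@Q0 runs 1, rem=4, I/O yield, promote→Q0. Q0=[P1,P2] Q1=[P3] Q2=[]
t=26-28: P1@Q0 runs 2, rem=3, I/O yield, promote→Q0. Q0=[P2,P1] Q1=[P3] Q2=[]
t=28-29: P2@Q0 runs 1, rem=3, I/O yield, promote→Q0. Q0=[P1,P2] Q1=[P3] Q2=[]
t=29-31: P1@Q0 runs 2, rem=1, I/O yield, promote→Q0. Q0=[P2,P1] Q1=[P3] Q2=[]
t=31-32: P2@Q0 runs 1, rem=2, I/O yield, promote→Q0. Q0=[P1,P2] Q1=[P3] Q2=[]
t=32-33: P1@Q0 runs 1, rem=0, completes. Q0=[P2] Q1=[P3] Q2=[]
t=33-34: P2@Q0 runs 1, rem=1, I/O yield, promote→Q0. Q0=[P2] Q1=[P3] Q2=[]
t=34-35: P2@Q0 runs 1, rem=0, completes. Q0=[] Q1=[P3] Q2=[]
t=35-39: P3@Q1 runs 4, rem=8, quantum used, demote→Q2. Q0=[] Q1=[] Q2=[P3]
t=39-47: P3@Q2 runs 8, rem=0, completes. Q0=[] Q1=[] Q2=[]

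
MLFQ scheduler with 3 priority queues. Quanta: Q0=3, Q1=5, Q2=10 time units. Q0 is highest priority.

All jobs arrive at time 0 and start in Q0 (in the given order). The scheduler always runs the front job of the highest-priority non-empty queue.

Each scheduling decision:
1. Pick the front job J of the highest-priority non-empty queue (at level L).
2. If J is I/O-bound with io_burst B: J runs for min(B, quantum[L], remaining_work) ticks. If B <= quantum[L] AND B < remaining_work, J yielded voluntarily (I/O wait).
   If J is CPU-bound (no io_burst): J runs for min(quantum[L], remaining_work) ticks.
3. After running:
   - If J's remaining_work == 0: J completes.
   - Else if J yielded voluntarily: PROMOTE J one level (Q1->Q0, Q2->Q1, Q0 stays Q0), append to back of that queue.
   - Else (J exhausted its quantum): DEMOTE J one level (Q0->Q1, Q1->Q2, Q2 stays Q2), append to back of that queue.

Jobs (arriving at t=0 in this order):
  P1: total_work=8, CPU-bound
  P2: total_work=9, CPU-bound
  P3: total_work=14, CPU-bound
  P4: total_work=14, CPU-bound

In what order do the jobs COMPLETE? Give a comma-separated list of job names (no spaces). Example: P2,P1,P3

Answer: P1,P2,P3,P4

Derivation:
t=0-3: P1@Q0 runs 3, rem=5, quantum used, demote→Q1. Q0=[P2,P3,P4] Q1=[P1] Q2=[]
t=3-6: P2@Q0 runs 3, rem=6, quantum used, demote→Q1. Q0=[P3,P4] Q1=[P1,P2] Q2=[]
t=6-9: P3@Q0 runs 3, rem=11, quantum used, demote→Q1. Q0=[P4] Q1=[P1,P2,P3] Q2=[]
t=9-12: P4@Q0 runs 3, rem=11, quantum used, demote→Q1. Q0=[] Q1=[P1,P2,P3,P4] Q2=[]
t=12-17: P1@Q1 runs 5, rem=0, completes. Q0=[] Q1=[P2,P3,P4] Q2=[]
t=17-22: P2@Q1 runs 5, rem=1, quantum used, demote→Q2. Q0=[] Q1=[P3,P4] Q2=[P2]
t=22-27: P3@Q1 runs 5, rem=6, quantum used, demote→Q2. Q0=[] Q1=[P4] Q2=[P2,P3]
t=27-32: P4@Q1 runs 5, rem=6, quantum used, demote→Q2. Q0=[] Q1=[] Q2=[P2,P3,P4]
t=32-33: P2@Q2 runs 1, rem=0, completes. Q0=[] Q1=[] Q2=[P3,P4]
t=33-39: P3@Q2 runs 6, rem=0, completes. Q0=[] Q1=[] Q2=[P4]
t=39-45: P4@Q2 runs 6, rem=0, completes. Q0=[] Q1=[] Q2=[]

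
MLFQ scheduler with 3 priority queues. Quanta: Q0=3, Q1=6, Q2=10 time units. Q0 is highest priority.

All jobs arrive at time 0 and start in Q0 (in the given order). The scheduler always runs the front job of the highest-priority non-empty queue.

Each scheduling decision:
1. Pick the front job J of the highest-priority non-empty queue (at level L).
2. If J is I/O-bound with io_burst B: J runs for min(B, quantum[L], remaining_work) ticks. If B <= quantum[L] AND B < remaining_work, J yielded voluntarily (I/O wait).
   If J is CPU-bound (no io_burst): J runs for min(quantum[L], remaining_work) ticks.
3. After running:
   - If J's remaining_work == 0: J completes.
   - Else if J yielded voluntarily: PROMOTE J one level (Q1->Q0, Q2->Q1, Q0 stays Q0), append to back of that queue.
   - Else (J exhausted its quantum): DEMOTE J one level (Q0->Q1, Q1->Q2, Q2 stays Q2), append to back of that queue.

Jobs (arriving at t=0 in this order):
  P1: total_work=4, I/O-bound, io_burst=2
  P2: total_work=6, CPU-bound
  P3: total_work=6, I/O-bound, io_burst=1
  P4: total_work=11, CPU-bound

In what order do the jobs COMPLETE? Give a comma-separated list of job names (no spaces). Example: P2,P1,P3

Answer: P1,P3,P2,P4

Derivation:
t=0-2: P1@Q0 runs 2, rem=2, I/O yield, promote→Q0. Q0=[P2,P3,P4,P1] Q1=[] Q2=[]
t=2-5: P2@Q0 runs 3, rem=3, quantum used, demote→Q1. Q0=[P3,P4,P1] Q1=[P2] Q2=[]
t=5-6: P3@Q0 runs 1, rem=5, I/O yield, promote→Q0. Q0=[P4,P1,P3] Q1=[P2] Q2=[]
t=6-9: P4@Q0 runs 3, rem=8, quantum used, demote→Q1. Q0=[P1,P3] Q1=[P2,P4] Q2=[]
t=9-11: P1@Q0 runs 2, rem=0, completes. Q0=[P3] Q1=[P2,P4] Q2=[]
t=11-12: P3@Q0 runs 1, rem=4, I/O yield, promote→Q0. Q0=[P3] Q1=[P2,P4] Q2=[]
t=12-13: P3@Q0 runs 1, rem=3, I/O yield, promote→Q0. Q0=[P3] Q1=[P2,P4] Q2=[]
t=13-14: P3@Q0 runs 1, rem=2, I/O yield, promote→Q0. Q0=[P3] Q1=[P2,P4] Q2=[]
t=14-15: P3@Q0 runs 1, rem=1, I/O yield, promote→Q0. Q0=[P3] Q1=[P2,P4] Q2=[]
t=15-16: P3@Q0 runs 1, rem=0, completes. Q0=[] Q1=[P2,P4] Q2=[]
t=16-19: P2@Q1 runs 3, rem=0, completes. Q0=[] Q1=[P4] Q2=[]
t=19-25: P4@Q1 runs 6, rem=2, quantum used, demote→Q2. Q0=[] Q1=[] Q2=[P4]
t=25-27: P4@Q2 runs 2, rem=0, completes. Q0=[] Q1=[] Q2=[]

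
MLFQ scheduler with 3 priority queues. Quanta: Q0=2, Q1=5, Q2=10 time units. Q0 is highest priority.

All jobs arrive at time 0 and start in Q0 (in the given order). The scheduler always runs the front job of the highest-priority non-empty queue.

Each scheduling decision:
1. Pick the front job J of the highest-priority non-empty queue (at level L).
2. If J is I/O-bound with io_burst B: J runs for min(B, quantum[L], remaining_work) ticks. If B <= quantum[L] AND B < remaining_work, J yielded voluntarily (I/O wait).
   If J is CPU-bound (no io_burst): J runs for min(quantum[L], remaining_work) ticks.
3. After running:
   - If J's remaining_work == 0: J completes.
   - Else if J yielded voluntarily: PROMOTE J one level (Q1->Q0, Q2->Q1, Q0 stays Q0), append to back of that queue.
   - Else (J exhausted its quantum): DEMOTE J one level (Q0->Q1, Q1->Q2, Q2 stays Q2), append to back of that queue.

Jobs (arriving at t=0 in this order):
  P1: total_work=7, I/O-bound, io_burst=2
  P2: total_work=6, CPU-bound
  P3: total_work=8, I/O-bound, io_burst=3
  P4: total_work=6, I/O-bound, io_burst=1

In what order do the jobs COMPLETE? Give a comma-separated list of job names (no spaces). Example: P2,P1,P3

Answer: P1,P4,P2,P3

Derivation:
t=0-2: P1@Q0 runs 2, rem=5, I/O yield, promote→Q0. Q0=[P2,P3,P4,P1] Q1=[] Q2=[]
t=2-4: P2@Q0 runs 2, rem=4, quantum used, demote→Q1. Q0=[P3,P4,P1] Q1=[P2] Q2=[]
t=4-6: P3@Q0 runs 2, rem=6, quantum used, demote→Q1. Q0=[P4,P1] Q1=[P2,P3] Q2=[]
t=6-7: P4@Q0 runs 1, rem=5, I/O yield, promote→Q0. Q0=[P1,P4] Q1=[P2,P3] Q2=[]
t=7-9: P1@Q0 runs 2, rem=3, I/O yield, promote→Q0. Q0=[P4,P1] Q1=[P2,P3] Q2=[]
t=9-10: P4@Q0 runs 1, rem=4, I/O yield, promote→Q0. Q0=[P1,P4] Q1=[P2,P3] Q2=[]
t=10-12: P1@Q0 runs 2, rem=1, I/O yield, promote→Q0. Q0=[P4,P1] Q1=[P2,P3] Q2=[]
t=12-13: P4@Q0 runs 1, rem=3, I/O yield, promote→Q0. Q0=[P1,P4] Q1=[P2,P3] Q2=[]
t=13-14: P1@Q0 runs 1, rem=0, completes. Q0=[P4] Q1=[P2,P3] Q2=[]
t=14-15: P4@Q0 runs 1, rem=2, I/O yield, promote→Q0. Q0=[P4] Q1=[P2,P3] Q2=[]
t=15-16: P4@Q0 runs 1, rem=1, I/O yield, promote→Q0. Q0=[P4] Q1=[P2,P3] Q2=[]
t=16-17: P4@Q0 runs 1, rem=0, completes. Q0=[] Q1=[P2,P3] Q2=[]
t=17-21: P2@Q1 runs 4, rem=0, completes. Q0=[] Q1=[P3] Q2=[]
t=21-24: P3@Q1 runs 3, rem=3, I/O yield, promote→Q0. Q0=[P3] Q1=[] Q2=[]
t=24-26: P3@Q0 runs 2, rem=1, quantum used, demote→Q1. Q0=[] Q1=[P3] Q2=[]
t=26-27: P3@Q1 runs 1, rem=0, completes. Q0=[] Q1=[] Q2=[]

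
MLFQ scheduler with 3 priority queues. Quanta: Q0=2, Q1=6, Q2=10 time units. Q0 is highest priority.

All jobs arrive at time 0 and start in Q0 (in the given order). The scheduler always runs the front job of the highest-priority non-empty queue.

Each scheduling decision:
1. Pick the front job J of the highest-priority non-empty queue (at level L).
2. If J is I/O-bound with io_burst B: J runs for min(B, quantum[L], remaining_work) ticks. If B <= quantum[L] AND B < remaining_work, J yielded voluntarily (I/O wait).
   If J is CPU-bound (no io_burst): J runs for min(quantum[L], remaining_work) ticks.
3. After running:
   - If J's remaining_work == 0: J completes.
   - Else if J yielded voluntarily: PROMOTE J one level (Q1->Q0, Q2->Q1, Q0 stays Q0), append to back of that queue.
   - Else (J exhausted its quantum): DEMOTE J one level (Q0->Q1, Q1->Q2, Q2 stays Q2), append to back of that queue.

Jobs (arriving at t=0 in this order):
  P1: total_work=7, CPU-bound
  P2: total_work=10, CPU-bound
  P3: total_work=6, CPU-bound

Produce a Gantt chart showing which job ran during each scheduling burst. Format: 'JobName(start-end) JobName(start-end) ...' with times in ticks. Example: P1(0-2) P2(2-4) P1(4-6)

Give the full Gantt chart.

Answer: P1(0-2) P2(2-4) P3(4-6) P1(6-11) P2(11-17) P3(17-21) P2(21-23)

Derivation:
t=0-2: P1@Q0 runs 2, rem=5, quantum used, demote→Q1. Q0=[P2,P3] Q1=[P1] Q2=[]
t=2-4: P2@Q0 runs 2, rem=8, quantum used, demote→Q1. Q0=[P3] Q1=[P1,P2] Q2=[]
t=4-6: P3@Q0 runs 2, rem=4, quantum used, demote→Q1. Q0=[] Q1=[P1,P2,P3] Q2=[]
t=6-11: P1@Q1 runs 5, rem=0, completes. Q0=[] Q1=[P2,P3] Q2=[]
t=11-17: P2@Q1 runs 6, rem=2, quantum used, demote→Q2. Q0=[] Q1=[P3] Q2=[P2]
t=17-21: P3@Q1 runs 4, rem=0, completes. Q0=[] Q1=[] Q2=[P2]
t=21-23: P2@Q2 runs 2, rem=0, completes. Q0=[] Q1=[] Q2=[]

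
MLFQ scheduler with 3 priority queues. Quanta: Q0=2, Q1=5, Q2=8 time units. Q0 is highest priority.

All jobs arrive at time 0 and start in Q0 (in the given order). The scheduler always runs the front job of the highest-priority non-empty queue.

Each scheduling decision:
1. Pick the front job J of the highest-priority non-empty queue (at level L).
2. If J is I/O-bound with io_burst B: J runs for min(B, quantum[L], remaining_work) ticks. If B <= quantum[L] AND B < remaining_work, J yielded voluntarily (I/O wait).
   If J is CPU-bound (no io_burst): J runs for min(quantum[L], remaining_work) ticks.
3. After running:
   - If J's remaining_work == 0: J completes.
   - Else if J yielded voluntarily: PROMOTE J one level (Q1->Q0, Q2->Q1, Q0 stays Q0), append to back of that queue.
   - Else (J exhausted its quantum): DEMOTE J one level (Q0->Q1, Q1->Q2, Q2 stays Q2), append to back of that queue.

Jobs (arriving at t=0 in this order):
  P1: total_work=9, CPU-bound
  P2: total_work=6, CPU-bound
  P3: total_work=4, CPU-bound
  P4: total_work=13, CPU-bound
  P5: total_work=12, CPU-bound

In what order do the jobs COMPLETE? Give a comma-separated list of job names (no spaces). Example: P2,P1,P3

t=0-2: P1@Q0 runs 2, rem=7, quantum used, demote→Q1. Q0=[P2,P3,P4,P5] Q1=[P1] Q2=[]
t=2-4: P2@Q0 runs 2, rem=4, quantum used, demote→Q1. Q0=[P3,P4,P5] Q1=[P1,P2] Q2=[]
t=4-6: P3@Q0 runs 2, rem=2, quantum used, demote→Q1. Q0=[P4,P5] Q1=[P1,P2,P3] Q2=[]
t=6-8: P4@Q0 runs 2, rem=11, quantum used, demote→Q1. Q0=[P5] Q1=[P1,P2,P3,P4] Q2=[]
t=8-10: P5@Q0 runs 2, rem=10, quantum used, demote→Q1. Q0=[] Q1=[P1,P2,P3,P4,P5] Q2=[]
t=10-15: P1@Q1 runs 5, rem=2, quantum used, demote→Q2. Q0=[] Q1=[P2,P3,P4,P5] Q2=[P1]
t=15-19: P2@Q1 runs 4, rem=0, completes. Q0=[] Q1=[P3,P4,P5] Q2=[P1]
t=19-21: P3@Q1 runs 2, rem=0, completes. Q0=[] Q1=[P4,P5] Q2=[P1]
t=21-26: P4@Q1 runs 5, rem=6, quantum used, demote→Q2. Q0=[] Q1=[P5] Q2=[P1,P4]
t=26-31: P5@Q1 runs 5, rem=5, quantum used, demote→Q2. Q0=[] Q1=[] Q2=[P1,P4,P5]
t=31-33: P1@Q2 runs 2, rem=0, completes. Q0=[] Q1=[] Q2=[P4,P5]
t=33-39: P4@Q2 runs 6, rem=0, completes. Q0=[] Q1=[] Q2=[P5]
t=39-44: P5@Q2 runs 5, rem=0, completes. Q0=[] Q1=[] Q2=[]

Answer: P2,P3,P1,P4,P5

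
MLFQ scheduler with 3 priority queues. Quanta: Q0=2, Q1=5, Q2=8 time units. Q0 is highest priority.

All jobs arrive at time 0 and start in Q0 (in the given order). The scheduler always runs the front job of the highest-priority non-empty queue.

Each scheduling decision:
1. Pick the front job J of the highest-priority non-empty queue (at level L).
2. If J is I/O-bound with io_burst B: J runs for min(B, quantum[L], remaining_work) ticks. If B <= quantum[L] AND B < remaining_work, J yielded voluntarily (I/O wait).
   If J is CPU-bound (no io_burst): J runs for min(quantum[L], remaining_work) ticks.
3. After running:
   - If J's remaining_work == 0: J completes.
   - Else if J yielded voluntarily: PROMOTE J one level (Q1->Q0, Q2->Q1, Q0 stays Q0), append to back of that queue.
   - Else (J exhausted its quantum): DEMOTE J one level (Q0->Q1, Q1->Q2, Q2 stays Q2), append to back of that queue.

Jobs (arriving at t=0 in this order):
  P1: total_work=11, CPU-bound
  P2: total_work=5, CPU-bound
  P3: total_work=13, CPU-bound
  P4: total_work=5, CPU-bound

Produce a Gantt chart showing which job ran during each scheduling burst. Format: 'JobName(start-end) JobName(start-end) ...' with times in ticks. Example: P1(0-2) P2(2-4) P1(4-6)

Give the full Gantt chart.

Answer: P1(0-2) P2(2-4) P3(4-6) P4(6-8) P1(8-13) P2(13-16) P3(16-21) P4(21-24) P1(24-28) P3(28-34)

Derivation:
t=0-2: P1@Q0 runs 2, rem=9, quantum used, demote→Q1. Q0=[P2,P3,P4] Q1=[P1] Q2=[]
t=2-4: P2@Q0 runs 2, rem=3, quantum used, demote→Q1. Q0=[P3,P4] Q1=[P1,P2] Q2=[]
t=4-6: P3@Q0 runs 2, rem=11, quantum used, demote→Q1. Q0=[P4] Q1=[P1,P2,P3] Q2=[]
t=6-8: P4@Q0 runs 2, rem=3, quantum used, demote→Q1. Q0=[] Q1=[P1,P2,P3,P4] Q2=[]
t=8-13: P1@Q1 runs 5, rem=4, quantum used, demote→Q2. Q0=[] Q1=[P2,P3,P4] Q2=[P1]
t=13-16: P2@Q1 runs 3, rem=0, completes. Q0=[] Q1=[P3,P4] Q2=[P1]
t=16-21: P3@Q1 runs 5, rem=6, quantum used, demote→Q2. Q0=[] Q1=[P4] Q2=[P1,P3]
t=21-24: P4@Q1 runs 3, rem=0, completes. Q0=[] Q1=[] Q2=[P1,P3]
t=24-28: P1@Q2 runs 4, rem=0, completes. Q0=[] Q1=[] Q2=[P3]
t=28-34: P3@Q2 runs 6, rem=0, completes. Q0=[] Q1=[] Q2=[]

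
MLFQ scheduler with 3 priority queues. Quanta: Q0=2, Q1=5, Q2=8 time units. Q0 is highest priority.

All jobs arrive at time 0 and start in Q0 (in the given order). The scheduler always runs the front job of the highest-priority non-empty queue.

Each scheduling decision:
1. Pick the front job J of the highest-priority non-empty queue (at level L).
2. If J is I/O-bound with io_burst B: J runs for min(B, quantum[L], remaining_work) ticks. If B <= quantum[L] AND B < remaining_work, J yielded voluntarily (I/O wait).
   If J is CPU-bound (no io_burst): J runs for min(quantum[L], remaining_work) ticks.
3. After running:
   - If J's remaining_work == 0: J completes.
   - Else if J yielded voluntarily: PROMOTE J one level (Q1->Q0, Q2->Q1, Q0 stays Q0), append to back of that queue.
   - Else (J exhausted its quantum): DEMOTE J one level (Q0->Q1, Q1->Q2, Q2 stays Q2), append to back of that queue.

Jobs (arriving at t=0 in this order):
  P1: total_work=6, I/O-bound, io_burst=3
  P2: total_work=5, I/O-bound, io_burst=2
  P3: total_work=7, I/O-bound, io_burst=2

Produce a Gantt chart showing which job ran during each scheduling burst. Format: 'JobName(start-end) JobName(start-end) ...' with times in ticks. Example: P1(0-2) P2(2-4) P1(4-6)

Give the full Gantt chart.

Answer: P1(0-2) P2(2-4) P3(4-6) P2(6-8) P3(8-10) P2(10-11) P3(11-13) P3(13-14) P1(14-17) P1(17-18)

Derivation:
t=0-2: P1@Q0 runs 2, rem=4, quantum used, demote→Q1. Q0=[P2,P3] Q1=[P1] Q2=[]
t=2-4: P2@Q0 runs 2, rem=3, I/O yield, promote→Q0. Q0=[P3,P2] Q1=[P1] Q2=[]
t=4-6: P3@Q0 runs 2, rem=5, I/O yield, promote→Q0. Q0=[P2,P3] Q1=[P1] Q2=[]
t=6-8: P2@Q0 runs 2, rem=1, I/O yield, promote→Q0. Q0=[P3,P2] Q1=[P1] Q2=[]
t=8-10: P3@Q0 runs 2, rem=3, I/O yield, promote→Q0. Q0=[P2,P3] Q1=[P1] Q2=[]
t=10-11: P2@Q0 runs 1, rem=0, completes. Q0=[P3] Q1=[P1] Q2=[]
t=11-13: P3@Q0 runs 2, rem=1, I/O yield, promote→Q0. Q0=[P3] Q1=[P1] Q2=[]
t=13-14: P3@Q0 runs 1, rem=0, completes. Q0=[] Q1=[P1] Q2=[]
t=14-17: P1@Q1 runs 3, rem=1, I/O yield, promote→Q0. Q0=[P1] Q1=[] Q2=[]
t=17-18: P1@Q0 runs 1, rem=0, completes. Q0=[] Q1=[] Q2=[]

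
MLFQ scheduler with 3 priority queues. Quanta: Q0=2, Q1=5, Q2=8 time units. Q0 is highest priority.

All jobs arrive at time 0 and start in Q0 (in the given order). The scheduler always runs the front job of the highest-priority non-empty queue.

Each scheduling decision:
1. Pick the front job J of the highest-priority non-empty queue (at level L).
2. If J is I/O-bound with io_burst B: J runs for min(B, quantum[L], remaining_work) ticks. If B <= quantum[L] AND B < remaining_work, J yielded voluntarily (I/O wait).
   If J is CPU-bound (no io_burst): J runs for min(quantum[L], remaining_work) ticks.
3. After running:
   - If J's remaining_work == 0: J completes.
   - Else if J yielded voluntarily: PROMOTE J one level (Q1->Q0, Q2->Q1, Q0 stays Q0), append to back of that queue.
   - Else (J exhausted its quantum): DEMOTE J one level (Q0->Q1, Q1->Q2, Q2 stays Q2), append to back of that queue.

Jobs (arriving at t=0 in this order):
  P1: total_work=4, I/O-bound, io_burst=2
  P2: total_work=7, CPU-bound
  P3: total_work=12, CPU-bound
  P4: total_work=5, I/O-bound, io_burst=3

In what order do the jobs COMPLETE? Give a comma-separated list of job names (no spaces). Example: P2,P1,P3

Answer: P1,P2,P4,P3

Derivation:
t=0-2: P1@Q0 runs 2, rem=2, I/O yield, promote→Q0. Q0=[P2,P3,P4,P1] Q1=[] Q2=[]
t=2-4: P2@Q0 runs 2, rem=5, quantum used, demote→Q1. Q0=[P3,P4,P1] Q1=[P2] Q2=[]
t=4-6: P3@Q0 runs 2, rem=10, quantum used, demote→Q1. Q0=[P4,P1] Q1=[P2,P3] Q2=[]
t=6-8: P4@Q0 runs 2, rem=3, quantum used, demote→Q1. Q0=[P1] Q1=[P2,P3,P4] Q2=[]
t=8-10: P1@Q0 runs 2, rem=0, completes. Q0=[] Q1=[P2,P3,P4] Q2=[]
t=10-15: P2@Q1 runs 5, rem=0, completes. Q0=[] Q1=[P3,P4] Q2=[]
t=15-20: P3@Q1 runs 5, rem=5, quantum used, demote→Q2. Q0=[] Q1=[P4] Q2=[P3]
t=20-23: P4@Q1 runs 3, rem=0, completes. Q0=[] Q1=[] Q2=[P3]
t=23-28: P3@Q2 runs 5, rem=0, completes. Q0=[] Q1=[] Q2=[]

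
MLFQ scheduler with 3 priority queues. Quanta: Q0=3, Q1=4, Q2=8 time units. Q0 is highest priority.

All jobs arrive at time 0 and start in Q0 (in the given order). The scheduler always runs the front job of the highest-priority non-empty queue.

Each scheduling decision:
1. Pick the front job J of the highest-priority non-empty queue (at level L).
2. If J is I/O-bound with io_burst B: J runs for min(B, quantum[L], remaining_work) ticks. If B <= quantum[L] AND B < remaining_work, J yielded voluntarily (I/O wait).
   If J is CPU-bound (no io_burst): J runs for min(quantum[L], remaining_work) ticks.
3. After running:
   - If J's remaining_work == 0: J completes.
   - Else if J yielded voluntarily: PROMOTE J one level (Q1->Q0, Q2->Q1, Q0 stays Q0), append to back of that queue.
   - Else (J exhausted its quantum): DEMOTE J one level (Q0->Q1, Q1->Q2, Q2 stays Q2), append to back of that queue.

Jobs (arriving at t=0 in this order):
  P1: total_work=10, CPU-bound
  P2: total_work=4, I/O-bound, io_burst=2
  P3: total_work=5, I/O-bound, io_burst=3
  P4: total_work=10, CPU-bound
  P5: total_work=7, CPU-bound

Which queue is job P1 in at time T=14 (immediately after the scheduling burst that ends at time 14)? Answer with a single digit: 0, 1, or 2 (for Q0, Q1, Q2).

Answer: 1

Derivation:
t=0-3: P1@Q0 runs 3, rem=7, quantum used, demote→Q1. Q0=[P2,P3,P4,P5] Q1=[P1] Q2=[]
t=3-5: P2@Q0 runs 2, rem=2, I/O yield, promote→Q0. Q0=[P3,P4,P5,P2] Q1=[P1] Q2=[]
t=5-8: P3@Q0 runs 3, rem=2, I/O yield, promote→Q0. Q0=[P4,P5,P2,P3] Q1=[P1] Q2=[]
t=8-11: P4@Q0 runs 3, rem=7, quantum used, demote→Q1. Q0=[P5,P2,P3] Q1=[P1,P4] Q2=[]
t=11-14: P5@Q0 runs 3, rem=4, quantum used, demote→Q1. Q0=[P2,P3] Q1=[P1,P4,P5] Q2=[]
t=14-16: P2@Q0 runs 2, rem=0, completes. Q0=[P3] Q1=[P1,P4,P5] Q2=[]
t=16-18: P3@Q0 runs 2, rem=0, completes. Q0=[] Q1=[P1,P4,P5] Q2=[]
t=18-22: P1@Q1 runs 4, rem=3, quantum used, demote→Q2. Q0=[] Q1=[P4,P5] Q2=[P1]
t=22-26: P4@Q1 runs 4, rem=3, quantum used, demote→Q2. Q0=[] Q1=[P5] Q2=[P1,P4]
t=26-30: P5@Q1 runs 4, rem=0, completes. Q0=[] Q1=[] Q2=[P1,P4]
t=30-33: P1@Q2 runs 3, rem=0, completes. Q0=[] Q1=[] Q2=[P4]
t=33-36: P4@Q2 runs 3, rem=0, completes. Q0=[] Q1=[] Q2=[]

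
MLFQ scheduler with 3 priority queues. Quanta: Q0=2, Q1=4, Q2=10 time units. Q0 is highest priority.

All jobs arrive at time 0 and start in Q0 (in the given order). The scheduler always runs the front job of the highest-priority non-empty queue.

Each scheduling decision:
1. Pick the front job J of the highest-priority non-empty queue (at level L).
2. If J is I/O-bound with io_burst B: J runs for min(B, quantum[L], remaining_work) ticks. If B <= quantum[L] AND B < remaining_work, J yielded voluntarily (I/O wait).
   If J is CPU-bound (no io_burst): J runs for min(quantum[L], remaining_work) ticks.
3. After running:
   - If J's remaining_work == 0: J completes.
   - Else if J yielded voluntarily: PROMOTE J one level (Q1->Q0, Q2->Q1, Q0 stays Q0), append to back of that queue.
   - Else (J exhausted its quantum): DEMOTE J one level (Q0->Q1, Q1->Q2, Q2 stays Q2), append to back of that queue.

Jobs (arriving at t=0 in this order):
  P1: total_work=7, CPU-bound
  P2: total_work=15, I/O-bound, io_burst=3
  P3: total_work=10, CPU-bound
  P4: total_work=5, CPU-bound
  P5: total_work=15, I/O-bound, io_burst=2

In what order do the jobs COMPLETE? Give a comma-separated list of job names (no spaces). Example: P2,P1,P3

t=0-2: P1@Q0 runs 2, rem=5, quantum used, demote→Q1. Q0=[P2,P3,P4,P5] Q1=[P1] Q2=[]
t=2-4: P2@Q0 runs 2, rem=13, quantum used, demote→Q1. Q0=[P3,P4,P5] Q1=[P1,P2] Q2=[]
t=4-6: P3@Q0 runs 2, rem=8, quantum used, demote→Q1. Q0=[P4,P5] Q1=[P1,P2,P3] Q2=[]
t=6-8: P4@Q0 runs 2, rem=3, quantum used, demote→Q1. Q0=[P5] Q1=[P1,P2,P3,P4] Q2=[]
t=8-10: P5@Q0 runs 2, rem=13, I/O yield, promote→Q0. Q0=[P5] Q1=[P1,P2,P3,P4] Q2=[]
t=10-12: P5@Q0 runs 2, rem=11, I/O yield, promote→Q0. Q0=[P5] Q1=[P1,P2,P3,P4] Q2=[]
t=12-14: P5@Q0 runs 2, rem=9, I/O yield, promote→Q0. Q0=[P5] Q1=[P1,P2,P3,P4] Q2=[]
t=14-16: P5@Q0 runs 2, rem=7, I/O yield, promote→Q0. Q0=[P5] Q1=[P1,P2,P3,P4] Q2=[]
t=16-18: P5@Q0 runs 2, rem=5, I/O yield, promote→Q0. Q0=[P5] Q1=[P1,P2,P3,P4] Q2=[]
t=18-20: P5@Q0 runs 2, rem=3, I/O yield, promote→Q0. Q0=[P5] Q1=[P1,P2,P3,P4] Q2=[]
t=20-22: P5@Q0 runs 2, rem=1, I/O yield, promote→Q0. Q0=[P5] Q1=[P1,P2,P3,P4] Q2=[]
t=22-23: P5@Q0 runs 1, rem=0, completes. Q0=[] Q1=[P1,P2,P3,P4] Q2=[]
t=23-27: P1@Q1 runs 4, rem=1, quantum used, demote→Q2. Q0=[] Q1=[P2,P3,P4] Q2=[P1]
t=27-30: P2@Q1 runs 3, rem=10, I/O yield, promote→Q0. Q0=[P2] Q1=[P3,P4] Q2=[P1]
t=30-32: P2@Q0 runs 2, rem=8, quantum used, demote→Q1. Q0=[] Q1=[P3,P4,P2] Q2=[P1]
t=32-36: P3@Q1 runs 4, rem=4, quantum used, demote→Q2. Q0=[] Q1=[P4,P2] Q2=[P1,P3]
t=36-39: P4@Q1 runs 3, rem=0, completes. Q0=[] Q1=[P2] Q2=[P1,P3]
t=39-42: P2@Q1 runs 3, rem=5, I/O yield, promote→Q0. Q0=[P2] Q1=[] Q2=[P1,P3]
t=42-44: P2@Q0 runs 2, rem=3, quantum used, demote→Q1. Q0=[] Q1=[P2] Q2=[P1,P3]
t=44-47: P2@Q1 runs 3, rem=0, completes. Q0=[] Q1=[] Q2=[P1,P3]
t=47-48: P1@Q2 runs 1, rem=0, completes. Q0=[] Q1=[] Q2=[P3]
t=48-52: P3@Q2 runs 4, rem=0, completes. Q0=[] Q1=[] Q2=[]

Answer: P5,P4,P2,P1,P3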